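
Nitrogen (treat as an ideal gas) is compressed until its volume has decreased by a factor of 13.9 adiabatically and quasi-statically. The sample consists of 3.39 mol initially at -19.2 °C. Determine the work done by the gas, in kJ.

W ≈ -33.4 kJ

For a reversible adiabat TV^(γ−1) is constant, so T₂ = T₁ (V₁/V₂)^(γ−1).
γ = 7/5 for a diatomic ideal gas, so γ−1 = 2/5.
T₁ = -19.2 °C = 253.9 K.
T₂ = 253.9 × 13.9^(2/5) = 727.7 K.
Q = 0, so ΔU = W_on_gas = nCᵥΔT with Cᵥ = R/(γ−1) = 20.79 J/(mol·K).
ΔU = 3.39 × 20.79 × (727.7 − 253.9) = 33380 J.
Work done by the gas = −ΔU = -33380 J.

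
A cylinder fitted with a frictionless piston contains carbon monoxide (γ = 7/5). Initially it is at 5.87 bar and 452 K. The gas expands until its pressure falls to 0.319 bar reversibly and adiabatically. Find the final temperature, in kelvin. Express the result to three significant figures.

T₂ ≈ 197 K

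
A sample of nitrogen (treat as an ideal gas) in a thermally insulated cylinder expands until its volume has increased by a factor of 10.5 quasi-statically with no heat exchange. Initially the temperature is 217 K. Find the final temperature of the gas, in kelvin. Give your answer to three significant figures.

T₂ ≈ 84.7 K

For a reversible adiabat TV^(γ−1) is constant, so T₂ = T₁ (V₁/V₂)^(γ−1).
For a diatomic ideal gas γ = 7/5, so γ−1 = 2/5.
T₂ = 217 × (1/10.5)^(2/5) = 84.72 K.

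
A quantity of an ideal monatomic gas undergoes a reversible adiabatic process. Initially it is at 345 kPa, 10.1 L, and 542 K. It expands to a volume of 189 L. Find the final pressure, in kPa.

P₂ ≈ 2.62 kPa

Since PV^γ is constant along a reversible adiabat, P₂ = P₁ (V₁/V₂)^γ.
γ = 5/3 for a monatomic ideal gas.
P₂ = 345 × (10.1/189)^(5/3) = 2.616 kPa.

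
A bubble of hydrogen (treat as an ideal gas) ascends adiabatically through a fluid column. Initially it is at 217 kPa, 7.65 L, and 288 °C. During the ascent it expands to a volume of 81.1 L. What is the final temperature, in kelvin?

Adiabatic: T₁V₁^(γ−1) = T₂V₂^(γ−1) ⇒ T₂ = T₁ (V₁/V₂)^(γ−1).
γ = 7/5 for a diatomic ideal gas.
T₁ = 288 °C = 561.1 K.
T₂ = 561.1 × (7.65/81.1)^(2/5) = 218.2 K.

T₂ ≈ 218 K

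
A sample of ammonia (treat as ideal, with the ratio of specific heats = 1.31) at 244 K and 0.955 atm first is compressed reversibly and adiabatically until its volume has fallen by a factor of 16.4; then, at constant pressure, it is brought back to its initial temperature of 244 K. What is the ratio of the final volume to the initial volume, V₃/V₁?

V₃/V₁ ≈ 0.0256

Adiabatic step: V₂/V₁ = 0.06098; T₂ = T₁·16.4^(0.31) = 580.8 K.
Isobaric step: V₃/V₂ = T₃/T₂ = 244/580.8.
V₃/V₁ = (V₂/V₁)(V₃/V₂) = 0.06098 × (244/580.8) = 0.02562.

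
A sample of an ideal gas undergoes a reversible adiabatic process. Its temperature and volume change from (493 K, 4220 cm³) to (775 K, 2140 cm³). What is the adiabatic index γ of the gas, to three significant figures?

TV^(γ−1) = const ⇒ γ − 1 = ln(T₂/T₁) / ln(V₁/V₂).
γ = 1 + ln(775/493) / ln(4220/2140) = 1.666.

γ ≈ 1.67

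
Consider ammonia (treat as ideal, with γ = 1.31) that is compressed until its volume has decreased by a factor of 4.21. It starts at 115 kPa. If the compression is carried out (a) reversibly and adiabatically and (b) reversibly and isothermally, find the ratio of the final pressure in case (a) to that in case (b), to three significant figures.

Isothermal: P_b = P₁(V₁/V₂) = 115×4.21.
Adiabatic: P_a = P₁(V₁/V₂)^γ = 115×4.21^(1.31).
P_a/P_b = (V₁/V₂)^(γ−1) = 4.21^(0.31) = 1.561.

P_adiabatic / P_isothermal ≈ 1.56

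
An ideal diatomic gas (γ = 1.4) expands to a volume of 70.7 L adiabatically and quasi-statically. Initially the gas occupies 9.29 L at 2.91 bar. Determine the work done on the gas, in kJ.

W ≈ -3.76 kJ

P₂ = P₁(V₁/V₂)^γ = 2.91×(9.29/70.7)^(1.4) = 0.1698 bar.
For a reversible adiabat, W_by_gas = (P₁V₁ − P₂V₂)/(γ−1).
W_by = (291000×0.00929 − 16980×0.0707) / (0.4) = 3757 J.
W_on_gas = −W_by = -3757 J.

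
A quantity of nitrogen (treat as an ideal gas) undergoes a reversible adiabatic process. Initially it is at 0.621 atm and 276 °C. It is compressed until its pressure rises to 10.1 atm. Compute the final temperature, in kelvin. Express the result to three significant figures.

T₂ ≈ 1220 K

Along an adiabat T P^((1−γ)/γ) is constant, so T₂ = T₁ (P₂/P₁)^((γ−1)/γ).
For a diatomic ideal gas γ = 7/5, so (γ−1)/γ = 2/7.
T₁ = 276 °C = 549.1 K.
T₂ = 549.1 × (10.1/0.621)^(2/7) = 1218 K.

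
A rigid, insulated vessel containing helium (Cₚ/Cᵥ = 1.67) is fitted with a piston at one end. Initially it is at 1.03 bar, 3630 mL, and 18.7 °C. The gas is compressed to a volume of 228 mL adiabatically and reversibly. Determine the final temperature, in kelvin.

T₂ ≈ 1860 K

Adiabatic: T₁V₁^(γ−1) = T₂V₂^(γ−1) ⇒ T₂ = T₁ (V₁/V₂)^(γ−1).
T₁ = 18.7 °C = 291.8 K.
T₂ = 291.8 × (3630/228)^(0.67) = 1864 K.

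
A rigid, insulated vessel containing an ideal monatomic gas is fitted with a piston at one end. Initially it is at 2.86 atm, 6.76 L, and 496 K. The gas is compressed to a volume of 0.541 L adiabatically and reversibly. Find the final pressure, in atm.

Adiabatic: P₁V₁^γ = P₂V₂^γ ⇒ P₂ = P₁ (V₁/V₂)^γ.
γ = 5/3 for a monatomic ideal gas.
P₂ = 2.86 × (6.76/0.541)^(5/3) = 192.4 atm.

P₂ ≈ 192 atm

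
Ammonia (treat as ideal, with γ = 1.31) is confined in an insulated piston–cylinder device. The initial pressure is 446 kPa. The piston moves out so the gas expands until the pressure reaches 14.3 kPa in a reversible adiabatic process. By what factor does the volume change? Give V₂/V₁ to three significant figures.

V₂/V₁ ≈ 13.8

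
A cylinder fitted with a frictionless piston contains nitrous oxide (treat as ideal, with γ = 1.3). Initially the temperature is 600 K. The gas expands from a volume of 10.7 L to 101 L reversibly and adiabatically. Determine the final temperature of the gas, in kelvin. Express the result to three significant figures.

For a reversible adiabat TV^(γ−1) is constant, so T₂ = T₁ (V₁/V₂)^(γ−1).
T₂ = 600 × (10.7/101)^(0.3) = 306 K.

T₂ ≈ 306 K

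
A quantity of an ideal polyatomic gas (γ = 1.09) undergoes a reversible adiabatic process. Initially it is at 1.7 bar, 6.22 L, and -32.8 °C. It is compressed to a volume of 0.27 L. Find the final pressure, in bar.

Since PV^γ is constant along a reversible adiabat, P₂ = P₁ (V₁/V₂)^γ.
P₂ = 1.7 × (6.22/0.27)^(1.09) = 51.94 bar.

P₂ ≈ 51.9 bar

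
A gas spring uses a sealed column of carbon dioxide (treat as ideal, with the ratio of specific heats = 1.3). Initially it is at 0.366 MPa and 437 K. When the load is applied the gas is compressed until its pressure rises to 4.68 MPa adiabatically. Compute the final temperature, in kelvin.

Along an adiabat T P^((1−γ)/γ) is constant, so T₂ = T₁ (P₂/P₁)^((γ−1)/γ).
T₂ = 437 × (4.68/0.366)^(0.231) = 786.8 K.

T₂ ≈ 787 K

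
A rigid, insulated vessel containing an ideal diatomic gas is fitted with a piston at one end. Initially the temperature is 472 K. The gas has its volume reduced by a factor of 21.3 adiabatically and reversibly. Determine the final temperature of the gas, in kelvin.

Adiabatic: T₁V₁^(γ−1) = T₂V₂^(γ−1) ⇒ T₂ = T₁ (V₁/V₂)^(γ−1).
For a diatomic ideal gas γ = 7/5, so γ−1 = 2/5.
T₂ = 472 × 21.3^(2/5) = 1604 K.

T₂ ≈ 1600 K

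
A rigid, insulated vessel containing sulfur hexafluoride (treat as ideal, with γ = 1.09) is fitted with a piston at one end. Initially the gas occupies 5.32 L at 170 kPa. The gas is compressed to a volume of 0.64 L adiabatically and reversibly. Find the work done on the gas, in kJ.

W ≈ 2.11 kJ

P₂ = P₁(V₁/V₂)^γ = 170×(5.32/0.64)^(1.09) = 1710 kPa.
For a reversible adiabat, W_by_gas = (P₁V₁ − P₂V₂)/(γ−1).
W_by = (170000×0.00532 − 1.71×10^6×0.00064) / (0.09) = -2110 J.
W_on_gas = −W_by = 2110 J.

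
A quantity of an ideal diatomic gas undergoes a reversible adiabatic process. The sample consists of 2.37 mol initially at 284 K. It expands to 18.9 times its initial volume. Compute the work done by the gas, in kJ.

W ≈ 9.67 kJ

Adiabatic: T₁V₁^(γ−1) = T₂V₂^(γ−1) ⇒ T₂ = T₁ (V₁/V₂)^(γ−1).
γ = 7/5 for a diatomic ideal gas, so γ−1 = 2/5.
T₂ = 284 × (1/18.9)^(2/5) = 87.65 K.
Q = 0, so ΔU = W_on_gas = nCᵥΔT with Cᵥ = R/(γ−1) = 20.79 J/(mol·K).
ΔU = 2.37 × 20.79 × (87.65 − 284) = -9672 J.
Work done by the gas = −ΔU = 9672 J.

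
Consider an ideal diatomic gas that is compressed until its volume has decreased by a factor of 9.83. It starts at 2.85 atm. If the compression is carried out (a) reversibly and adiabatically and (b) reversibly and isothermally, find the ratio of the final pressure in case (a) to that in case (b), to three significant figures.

For a diatomic ideal gas γ = 7/5.
Isothermal: P_b = P₁(V₁/V₂) = 2.85×9.83.
Adiabatic: P_a = P₁(V₁/V₂)^γ = 2.85×9.83^(7/5).
P_a/P_b = (V₁/V₂)^(γ−1) = 9.83^(2/5) = 2.495.

P_adiabatic / P_isothermal ≈ 2.49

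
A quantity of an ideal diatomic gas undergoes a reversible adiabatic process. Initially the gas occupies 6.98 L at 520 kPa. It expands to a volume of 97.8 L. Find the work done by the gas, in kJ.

γ = 7/5 for a diatomic ideal gas.
P₂ = P₁(V₁/V₂)^γ = 520×(6.98/97.8)^(7/5) = 12.91 kPa.
For a reversible adiabat, W_by_gas = (P₁V₁ − P₂V₂)/(γ−1).
W_by = (520000×0.00698 − 12910×0.0978) / (2/5) = 5918 J.

W ≈ 5.92 kJ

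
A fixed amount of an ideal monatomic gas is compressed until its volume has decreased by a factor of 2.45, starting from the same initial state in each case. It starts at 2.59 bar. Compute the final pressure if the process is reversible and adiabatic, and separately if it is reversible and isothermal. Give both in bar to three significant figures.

adiabatic: 11.5 bar; isothermal: 6.35 bar

For a monatomic ideal gas γ = 5/3.
Isothermal: P₂ = P₁(V₁/V₂) = 2.59×2.45 = 6.346 bar.
Adiabatic: P₂ = P₁(V₁/V₂)^γ = 2.59×2.45^(5/3) = 11.53 bar.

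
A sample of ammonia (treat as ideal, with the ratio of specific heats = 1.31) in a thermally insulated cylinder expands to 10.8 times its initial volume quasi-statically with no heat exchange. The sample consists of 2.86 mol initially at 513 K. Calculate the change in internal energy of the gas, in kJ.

ΔU ≈ -20.5 kJ

For a reversible adiabat TV^(γ−1) is constant, so T₂ = T₁ (V₁/V₂)^(γ−1).
T₂ = 513 × (1/10.8)^(0.31) = 245.3 K.
Q = 0, so ΔU = W_on_gas = nCᵥΔT with Cᵥ = R/(γ−1) = 26.82 J/(mol·K).
ΔU = 2.86 × 26.82 × (245.3 − 513) = -20530 J.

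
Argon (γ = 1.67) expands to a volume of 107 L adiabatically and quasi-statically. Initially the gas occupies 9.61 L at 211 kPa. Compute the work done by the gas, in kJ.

P₂ = P₁(V₁/V₂)^γ = 211×(9.61/107)^(1.67) = 3.77 kPa.
For a reversible adiabat, W_by_gas = (P₁V₁ − P₂V₂)/(γ−1).
W_by = (211000×0.00961 − 3770×0.107) / (0.67) = 2424 J.

W ≈ 2.42 kJ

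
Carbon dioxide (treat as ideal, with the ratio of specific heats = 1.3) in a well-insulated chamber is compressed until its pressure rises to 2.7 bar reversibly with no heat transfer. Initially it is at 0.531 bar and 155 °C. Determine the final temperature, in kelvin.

T₂ ≈ 623 K

Adiabatic: T₂/T₁ = (P₂/P₁)^((γ−1)/γ).
T₁ = 155 °C = 428.1 K.
T₂ = 428.1 × (2.7/0.531)^(0.231) = 623.1 K.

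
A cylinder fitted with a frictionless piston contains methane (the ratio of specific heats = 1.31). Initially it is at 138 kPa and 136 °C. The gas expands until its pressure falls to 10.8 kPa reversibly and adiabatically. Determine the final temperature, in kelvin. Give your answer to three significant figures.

T₂ ≈ 224 K

Along an adiabat T P^((1−γ)/γ) is constant, so T₂ = T₁ (P₂/P₁)^((γ−1)/γ).
T₁ = 136 °C = 409.1 K.
T₂ = 409.1 × (10.8/138)^(0.237) = 223.9 K.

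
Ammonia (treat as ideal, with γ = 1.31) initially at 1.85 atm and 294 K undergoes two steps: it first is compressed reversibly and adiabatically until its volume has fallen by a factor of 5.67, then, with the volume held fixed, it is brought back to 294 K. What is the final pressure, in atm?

Adiabatic step (PV^γ = const): P₂ = 1.85×5.67^(1.31) = 17.96 atm; T₂ = 294×5.67^(0.31) = 503.5 K.
Isochoric: P₃ = P₂(T₃/T₂) = 17.96 × (294/503.5) = 10.49 atm.

P₃ ≈ 10.5 atm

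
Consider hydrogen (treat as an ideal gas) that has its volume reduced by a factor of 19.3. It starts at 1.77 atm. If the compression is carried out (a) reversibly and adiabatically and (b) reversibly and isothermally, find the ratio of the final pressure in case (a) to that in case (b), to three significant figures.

P_adiabatic / P_isothermal ≈ 3.27

For a diatomic ideal gas γ = 7/5.
Isothermal: P_b = P₁(V₁/V₂) = 1.77×19.3.
Adiabatic: P_a = P₁(V₁/V₂)^γ = 1.77×19.3^(7/5).
P_a/P_b = (V₁/V₂)^(γ−1) = 19.3^(2/5) = 3.268.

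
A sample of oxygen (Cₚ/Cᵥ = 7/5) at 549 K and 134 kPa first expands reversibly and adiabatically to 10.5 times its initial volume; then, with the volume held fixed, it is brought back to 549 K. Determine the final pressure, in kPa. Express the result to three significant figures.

P₃ ≈ 12.8 kPa

Adiabatic step (PV^γ = const): P₂ = 134×(1/10.5)^(7/5) = 4.982 kPa; T₂ = 549×(1/10.5)^(2/5) = 214.3 K.
Isochoric: P₃ = P₂(T₃/T₂) = 4.982 × (549/214.3) = 12.76 kPa.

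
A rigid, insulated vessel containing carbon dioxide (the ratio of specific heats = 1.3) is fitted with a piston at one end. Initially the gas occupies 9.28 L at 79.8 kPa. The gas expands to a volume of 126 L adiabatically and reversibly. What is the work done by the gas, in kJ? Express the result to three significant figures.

P₂ = P₁(V₁/V₂)^γ = 79.8×(9.28/126)^(1.3) = 2.687 kPa.
For a reversible adiabat, W_by_gas = (P₁V₁ − P₂V₂)/(γ−1).
W_by = (79800×0.00928 − 2687×0.126) / (0.3) = 1340 J.

W ≈ 1.34 kJ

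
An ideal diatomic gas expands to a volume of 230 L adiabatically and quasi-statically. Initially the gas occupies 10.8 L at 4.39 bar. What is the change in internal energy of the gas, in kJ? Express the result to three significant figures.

ΔU ≈ -8.37 kJ

γ = 7/5 for a diatomic ideal gas.
P₂ = P₁(V₁/V₂)^γ = 4.39×(10.8/230)^(7/5) = 0.06065 bar.
For a reversible adiabat, W_by_gas = (P₁V₁ − P₂V₂)/(γ−1).
W_by = (439000×0.0108 − 6065×0.23) / (2/5) = 8366 J.
Q = 0 ⇒ ΔU = −W_by = -8366 J.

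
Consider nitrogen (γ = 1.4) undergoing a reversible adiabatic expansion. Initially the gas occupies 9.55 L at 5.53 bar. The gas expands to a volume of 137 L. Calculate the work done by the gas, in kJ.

W ≈ 8.65 kJ

P₂ = P₁(V₁/V₂)^γ = 5.53×(9.55/137)^(1.4) = 0.1328 bar.
For a reversible adiabat, W_by_gas = (P₁V₁ − P₂V₂)/(γ−1).
W_by = (553000×0.00955 − 13280×0.137) / (0.4) = 8653 J.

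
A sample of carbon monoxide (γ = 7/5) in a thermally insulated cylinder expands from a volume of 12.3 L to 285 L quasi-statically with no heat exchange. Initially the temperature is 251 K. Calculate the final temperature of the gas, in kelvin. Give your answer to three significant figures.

T₂ ≈ 71.4 K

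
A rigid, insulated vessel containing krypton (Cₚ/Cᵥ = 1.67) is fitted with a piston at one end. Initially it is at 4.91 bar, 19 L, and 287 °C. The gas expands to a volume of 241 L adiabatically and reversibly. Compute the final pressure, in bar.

Adiabatic: P₁V₁^γ = P₂V₂^γ ⇒ P₂ = P₁ (V₁/V₂)^γ.
P₂ = 4.91 × (19/241)^(1.67) = 0.07057 bar.

P₂ ≈ 0.0706 bar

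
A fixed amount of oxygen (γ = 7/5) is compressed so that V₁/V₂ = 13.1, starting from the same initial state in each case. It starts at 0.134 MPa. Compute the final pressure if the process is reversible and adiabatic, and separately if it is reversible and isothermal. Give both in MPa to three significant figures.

adiabatic: 4.91 MPa; isothermal: 1.76 MPa

Isothermal: P₂ = P₁(V₁/V₂) = 0.134×13.1 = 1.755 MPa.
Adiabatic: P₂ = P₁(V₁/V₂)^γ = 0.134×13.1^(7/5) = 4.912 MPa.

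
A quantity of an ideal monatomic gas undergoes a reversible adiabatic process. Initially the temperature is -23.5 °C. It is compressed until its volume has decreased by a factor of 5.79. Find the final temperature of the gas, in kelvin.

For a reversible adiabat TV^(γ−1) is constant, so T₂ = T₁ (V₁/V₂)^(γ−1).
For a monatomic ideal gas γ = 5/3, so γ−1 = 2/3.
T₁ = -23.5 °C = 249.6 K.
T₂ = 249.6 × 5.79^(2/3) = 805 K.

T₂ ≈ 805 K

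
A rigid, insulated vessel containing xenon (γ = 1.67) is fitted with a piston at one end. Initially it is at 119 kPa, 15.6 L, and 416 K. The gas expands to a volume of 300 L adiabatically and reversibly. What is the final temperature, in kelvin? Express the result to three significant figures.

T₂ ≈ 57.4 K

For a reversible adiabat TV^(γ−1) is constant, so T₂ = T₁ (V₁/V₂)^(γ−1).
T₂ = 416 × (15.6/300)^(0.67) = 57.39 K.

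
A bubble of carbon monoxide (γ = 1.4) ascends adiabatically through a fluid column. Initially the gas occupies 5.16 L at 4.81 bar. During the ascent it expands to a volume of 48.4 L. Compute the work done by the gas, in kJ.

W ≈ 3.67 kJ

P₂ = P₁(V₁/V₂)^γ = 4.81×(5.16/48.4)^(1.4) = 0.2094 bar.
For a reversible adiabat, W_by_gas = (P₁V₁ − P₂V₂)/(γ−1).
W_by = (481000×0.00516 − 20940×0.0484) / (0.4) = 3671 J.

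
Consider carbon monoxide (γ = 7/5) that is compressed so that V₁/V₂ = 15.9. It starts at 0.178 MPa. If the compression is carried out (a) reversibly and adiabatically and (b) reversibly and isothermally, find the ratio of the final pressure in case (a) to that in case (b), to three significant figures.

P_adiabatic / P_isothermal ≈ 3.02

Isothermal: P_b = P₁(V₁/V₂) = 0.178×15.9.
Adiabatic: P_a = P₁(V₁/V₂)^γ = 0.178×15.9^(7/5).
P_a/P_b = (V₁/V₂)^(γ−1) = 15.9^(2/5) = 3.024.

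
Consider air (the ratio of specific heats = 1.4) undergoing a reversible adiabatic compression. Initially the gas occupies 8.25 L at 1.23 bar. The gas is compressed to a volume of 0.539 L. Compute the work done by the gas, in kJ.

W ≈ -5.02 kJ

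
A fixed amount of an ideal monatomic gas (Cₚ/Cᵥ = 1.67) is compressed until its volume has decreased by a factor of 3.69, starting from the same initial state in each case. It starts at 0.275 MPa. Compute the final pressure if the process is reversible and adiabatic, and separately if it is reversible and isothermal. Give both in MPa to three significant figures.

adiabatic: 2.43 MPa; isothermal: 1.01 MPa

Isothermal: P₂ = P₁(V₁/V₂) = 0.275×3.69 = 1.015 MPa.
Adiabatic: P₂ = P₁(V₁/V₂)^γ = 0.275×3.69^(1.67) = 2.434 MPa.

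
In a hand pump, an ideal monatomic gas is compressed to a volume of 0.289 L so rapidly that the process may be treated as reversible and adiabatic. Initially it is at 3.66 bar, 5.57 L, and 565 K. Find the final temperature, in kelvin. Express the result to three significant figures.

For a reversible adiabat TV^(γ−1) is constant, so T₂ = T₁ (V₁/V₂)^(γ−1).
γ = 5/3 for a monatomic ideal gas.
T₂ = 565 × (5.57/0.289)^(2/3) = 4062 K.

T₂ ≈ 4060 K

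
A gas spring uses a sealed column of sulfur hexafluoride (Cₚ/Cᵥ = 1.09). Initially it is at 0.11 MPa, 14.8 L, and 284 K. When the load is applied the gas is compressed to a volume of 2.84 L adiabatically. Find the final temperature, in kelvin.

Adiabatic: T₁V₁^(γ−1) = T₂V₂^(γ−1) ⇒ T₂ = T₁ (V₁/V₂)^(γ−1).
T₂ = 284 × (14.8/2.84)^(0.09) = 329.5 K.

T₂ ≈ 329 K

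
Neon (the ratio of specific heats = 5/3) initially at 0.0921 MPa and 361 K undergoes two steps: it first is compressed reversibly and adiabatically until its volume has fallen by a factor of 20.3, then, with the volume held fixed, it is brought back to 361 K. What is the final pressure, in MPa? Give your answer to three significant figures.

P₃ ≈ 1.87 MPa

Adiabatic step (PV^γ = const): P₂ = 0.0921×20.3^(5/3) = 13.91 MPa; T₂ = 361×20.3^(2/3) = 2686 K.
Isochoric: P₃ = P₂(T₃/T₂) = 13.91 × (361/2686) = 1.87 MPa.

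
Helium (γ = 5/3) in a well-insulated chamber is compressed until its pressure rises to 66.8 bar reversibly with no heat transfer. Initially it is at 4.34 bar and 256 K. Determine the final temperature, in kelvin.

T₂ ≈ 764 K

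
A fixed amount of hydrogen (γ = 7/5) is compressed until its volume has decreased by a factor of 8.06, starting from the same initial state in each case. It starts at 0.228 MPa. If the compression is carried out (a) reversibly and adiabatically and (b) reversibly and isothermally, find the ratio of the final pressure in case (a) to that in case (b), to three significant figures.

P_adiabatic / P_isothermal ≈ 2.30

Isothermal: P_b = P₁(V₁/V₂) = 0.228×8.06.
Adiabatic: P_a = P₁(V₁/V₂)^γ = 0.228×8.06^(7/5).
P_a/P_b = (V₁/V₂)^(γ−1) = 8.06^(2/5) = 2.304.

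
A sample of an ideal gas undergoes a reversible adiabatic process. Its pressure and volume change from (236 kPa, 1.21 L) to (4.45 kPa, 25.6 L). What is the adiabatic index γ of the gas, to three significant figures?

γ ≈ 1.30

PV^γ = const ⇒ γ = ln(P₂/P₁) / ln(V₁/V₂).
γ = ln(4.45/236) / ln(1.21/25.6) = 1.301.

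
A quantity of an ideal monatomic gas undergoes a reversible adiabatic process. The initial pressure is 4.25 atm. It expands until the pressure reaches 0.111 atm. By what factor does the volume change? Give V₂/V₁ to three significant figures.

From PV^γ = const, V₂/V₁ = (P₁/P₂)^(1/γ).
For a monatomic ideal gas γ = 5/3.
V₂/V₁ = (4.25/0.111)^(3/5) = 8.909.

V₂/V₁ ≈ 8.91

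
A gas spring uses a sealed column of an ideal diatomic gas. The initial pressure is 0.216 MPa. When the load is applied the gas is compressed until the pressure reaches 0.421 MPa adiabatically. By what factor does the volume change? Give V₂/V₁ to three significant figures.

V₂/V₁ ≈ 0.621

From PV^γ = const, V₂/V₁ = (P₁/P₂)^(1/γ).
For a diatomic ideal gas γ = 7/5.
V₂/V₁ = (0.216/0.421)^(5/7) = 0.6208.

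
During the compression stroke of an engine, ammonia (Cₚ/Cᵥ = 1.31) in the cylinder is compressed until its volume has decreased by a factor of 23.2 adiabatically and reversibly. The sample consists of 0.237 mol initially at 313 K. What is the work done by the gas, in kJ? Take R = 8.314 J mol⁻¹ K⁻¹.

Adiabatic: T₁V₁^(γ−1) = T₂V₂^(γ−1) ⇒ T₂ = T₁ (V₁/V₂)^(γ−1).
T₂ = 313 × 23.2^(0.31) = 829.6 K.
Q = 0, so ΔU = W_on_gas = nCᵥΔT with Cᵥ = R/(γ−1) = 26.82 J/(mol·K).
ΔU = 0.237 × 26.82 × (829.6 − 313) = 3283 J.
Work done by the gas = −ΔU = -3283 J.

W ≈ -3.28 kJ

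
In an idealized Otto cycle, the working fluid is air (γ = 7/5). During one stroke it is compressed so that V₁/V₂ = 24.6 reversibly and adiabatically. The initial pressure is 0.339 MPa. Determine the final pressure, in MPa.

Since PV^γ is constant along a reversible adiabat, P₂ = P₁ (V₁/V₂)^γ.
P₂ = 0.339 × 24.6^(7/5) = 30.03 MPa.

P₂ ≈ 30.0 MPa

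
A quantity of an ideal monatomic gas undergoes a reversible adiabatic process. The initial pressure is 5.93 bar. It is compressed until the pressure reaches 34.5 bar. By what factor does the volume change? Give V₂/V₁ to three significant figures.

V₂/V₁ ≈ 0.348

From PV^γ = const, V₂/V₁ = (P₁/P₂)^(1/γ).
For a monatomic ideal gas γ = 5/3.
V₂/V₁ = (5.93/34.5)^(3/5) = 0.3476.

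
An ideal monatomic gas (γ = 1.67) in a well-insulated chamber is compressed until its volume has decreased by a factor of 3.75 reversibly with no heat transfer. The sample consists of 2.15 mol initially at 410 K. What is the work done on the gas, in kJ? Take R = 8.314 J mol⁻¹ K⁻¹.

W ≈ 15.6 kJ

For a reversible adiabat TV^(γ−1) is constant, so T₂ = T₁ (V₁/V₂)^(γ−1).
T₂ = 410 × 3.75^(0.67) = 994 K.
Q = 0, so ΔU = W_on_gas = nCᵥΔT with Cᵥ = R/(γ−1) = 12.41 J/(mol·K).
ΔU = 2.15 × 12.41 × (994 − 410) = 15580 J.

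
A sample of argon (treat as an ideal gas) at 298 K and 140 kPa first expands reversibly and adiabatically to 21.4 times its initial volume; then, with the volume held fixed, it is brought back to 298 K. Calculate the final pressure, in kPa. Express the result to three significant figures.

For a monatomic ideal gas γ = 5/3.
Adiabatic step (PV^γ = const): P₂ = 140×(1/21.4)^(5/3) = 0.8487 kPa; T₂ = 298×(1/21.4)^(2/3) = 38.66 K.
Isochoric: P₃ = P₂(T₃/T₂) = 0.8487 × (298/38.66) = 6.542 kPa.

P₃ ≈ 6.54 kPa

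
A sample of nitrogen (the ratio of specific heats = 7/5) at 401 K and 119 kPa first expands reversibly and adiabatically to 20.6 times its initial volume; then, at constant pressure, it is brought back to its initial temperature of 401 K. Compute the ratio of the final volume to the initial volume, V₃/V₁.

Adiabatic step: V₂/V₁ = 20.6; T₂ = T₁·(1/20.6)^(2/5) = 119.6 K.
Isobaric step: V₃/V₂ = T₃/T₂ = 401/119.6.
V₃/V₁ = (V₂/V₁)(V₃/V₂) = 20.6 × (401/119.6) = 69.09.

V₃/V₁ ≈ 69.1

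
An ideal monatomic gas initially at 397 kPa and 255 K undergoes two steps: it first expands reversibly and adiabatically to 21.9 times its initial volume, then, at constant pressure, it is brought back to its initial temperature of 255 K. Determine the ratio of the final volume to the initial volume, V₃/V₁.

V₃/V₁ ≈ 171

For a monatomic ideal gas γ = 5/3.
Adiabatic step: V₂/V₁ = 21.9; T₂ = T₁·(1/21.9)^(2/3) = 32.58 K.
Isobaric step: V₃/V₂ = T₃/T₂ = 255/32.58.
V₃/V₁ = (V₂/V₁)(V₃/V₂) = 21.9 × (255/32.58) = 171.4.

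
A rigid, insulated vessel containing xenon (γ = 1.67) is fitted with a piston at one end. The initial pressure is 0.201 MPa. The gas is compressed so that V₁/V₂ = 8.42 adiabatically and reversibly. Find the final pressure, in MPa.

P₂ ≈ 7.05 MPa

Since PV^γ is constant along a reversible adiabat, P₂ = P₁ (V₁/V₂)^γ.
P₂ = 0.201 × 8.42^(1.67) = 7.055 MPa.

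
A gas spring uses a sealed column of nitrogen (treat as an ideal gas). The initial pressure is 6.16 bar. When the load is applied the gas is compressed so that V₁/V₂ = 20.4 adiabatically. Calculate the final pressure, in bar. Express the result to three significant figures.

P₂ ≈ 420 bar

Adiabatic: P₁V₁^γ = P₂V₂^γ ⇒ P₂ = P₁ (V₁/V₂)^γ.
For a diatomic ideal gas γ = 7/5.
P₂ = 6.16 × 20.4^(7/5) = 419.8 bar.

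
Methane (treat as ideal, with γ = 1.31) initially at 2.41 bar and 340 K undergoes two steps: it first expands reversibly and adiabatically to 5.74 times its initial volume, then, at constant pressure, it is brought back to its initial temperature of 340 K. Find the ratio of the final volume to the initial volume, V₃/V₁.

V₃/V₁ ≈ 9.87

Adiabatic step: V₂/V₁ = 5.74; T₂ = T₁·(1/5.74)^(0.31) = 197.8 K.
Isobaric step: V₃/V₂ = T₃/T₂ = 340/197.8.
V₃/V₁ = (V₂/V₁)(V₃/V₂) = 5.74 × (340/197.8) = 9.867.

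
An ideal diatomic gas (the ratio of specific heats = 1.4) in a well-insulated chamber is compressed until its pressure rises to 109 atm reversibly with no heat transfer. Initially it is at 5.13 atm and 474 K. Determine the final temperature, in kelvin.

Along an adiabat T P^((1−γ)/γ) is constant, so T₂ = T₁ (P₂/P₁)^((γ−1)/γ).
T₂ = 474 × (109/5.13)^(0.286) = 1135 K.

T₂ ≈ 1140 K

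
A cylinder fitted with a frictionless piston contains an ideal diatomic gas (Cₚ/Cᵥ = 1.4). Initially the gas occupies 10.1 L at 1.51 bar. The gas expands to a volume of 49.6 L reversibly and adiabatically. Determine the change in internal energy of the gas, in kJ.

ΔU ≈ -1.80 kJ

P₂ = P₁(V₁/V₂)^γ = 1.51×(10.1/49.6)^(1.4) = 0.1627 bar.
For a reversible adiabat, W_by_gas = (P₁V₁ − P₂V₂)/(γ−1).
W_by = (151000×0.0101 − 16270×0.0496) / (0.4) = 1795 J.
Q = 0 ⇒ ΔU = −W_by = -1795 J.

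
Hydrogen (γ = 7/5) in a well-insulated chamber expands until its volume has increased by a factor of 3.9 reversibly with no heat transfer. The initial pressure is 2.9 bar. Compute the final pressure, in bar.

Since PV^γ is constant along a reversible adiabat, P₂ = P₁ (V₁/V₂)^γ.
P₂ = 2.9 × (1/3.9)^(7/5) = 0.4314 bar.

P₂ ≈ 0.431 bar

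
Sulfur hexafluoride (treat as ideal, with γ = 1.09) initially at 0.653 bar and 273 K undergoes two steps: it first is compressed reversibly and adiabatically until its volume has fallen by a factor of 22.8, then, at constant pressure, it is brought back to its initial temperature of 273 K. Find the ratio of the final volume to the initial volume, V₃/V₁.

Adiabatic step: V₂/V₁ = 0.04386; T₂ = T₁·22.8^(0.09) = 361.7 K.
Isobaric step: V₃/V₂ = T₃/T₂ = 273/361.7.
V₃/V₁ = (V₂/V₁)(V₃/V₂) = 0.04386 × (273/361.7) = 0.0331.

V₃/V₁ ≈ 0.0331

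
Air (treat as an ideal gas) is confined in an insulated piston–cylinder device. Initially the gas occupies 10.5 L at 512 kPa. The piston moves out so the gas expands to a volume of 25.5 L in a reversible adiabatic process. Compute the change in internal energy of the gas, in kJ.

γ = 7/5 for a diatomic ideal gas.
P₂ = P₁(V₁/V₂)^γ = 512×(10.5/25.5)^(7/5) = 147.8 kPa.
For a reversible adiabat, W_by_gas = (P₁V₁ − P₂V₂)/(γ−1).
W_by = (512000×0.0105 − 147800×0.0255) / (2/5) = 4015 J.
Q = 0 ⇒ ΔU = −W_by = -4015 J.

ΔU ≈ -4.02 kJ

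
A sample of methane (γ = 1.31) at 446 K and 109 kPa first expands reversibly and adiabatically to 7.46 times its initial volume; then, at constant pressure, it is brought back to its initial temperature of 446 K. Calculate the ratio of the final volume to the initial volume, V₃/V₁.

V₃/V₁ ≈ 13.9

Adiabatic step: V₂/V₁ = 7.46; T₂ = T₁·(1/7.46)^(0.31) = 239.2 K.
Isobaric step: V₃/V₂ = T₃/T₂ = 446/239.2.
V₃/V₁ = (V₂/V₁)(V₃/V₂) = 7.46 × (446/239.2) = 13.91.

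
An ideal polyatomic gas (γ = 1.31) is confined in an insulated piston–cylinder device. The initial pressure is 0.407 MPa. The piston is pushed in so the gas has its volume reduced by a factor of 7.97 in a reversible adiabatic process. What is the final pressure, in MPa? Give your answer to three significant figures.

P₂ ≈ 6.17 MPa

Adiabatic: P₁V₁^γ = P₂V₂^γ ⇒ P₂ = P₁ (V₁/V₂)^γ.
P₂ = 0.407 × 7.97^(1.31) = 6.173 MPa.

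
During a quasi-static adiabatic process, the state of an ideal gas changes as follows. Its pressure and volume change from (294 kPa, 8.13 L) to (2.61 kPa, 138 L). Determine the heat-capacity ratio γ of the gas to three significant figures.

γ ≈ 1.67

PV^γ = const ⇒ γ = ln(P₂/P₁) / ln(V₁/V₂).
γ = ln(2.61/294) / ln(8.13/138) = 1.668.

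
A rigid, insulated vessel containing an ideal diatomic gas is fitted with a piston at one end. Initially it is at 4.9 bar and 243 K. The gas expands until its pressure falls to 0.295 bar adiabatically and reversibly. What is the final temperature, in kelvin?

T₂ ≈ 109 K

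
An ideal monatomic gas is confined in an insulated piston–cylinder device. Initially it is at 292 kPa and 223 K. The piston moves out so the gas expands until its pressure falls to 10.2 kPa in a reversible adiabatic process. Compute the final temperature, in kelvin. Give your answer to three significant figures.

T₂ ≈ 58.3 K

Adiabatic: T₂/T₁ = (P₂/P₁)^((γ−1)/γ).
For a monatomic ideal gas γ = 5/3, so (γ−1)/γ = 2/5.
T₂ = 223 × (10.2/292)^(2/5) = 58.29 K.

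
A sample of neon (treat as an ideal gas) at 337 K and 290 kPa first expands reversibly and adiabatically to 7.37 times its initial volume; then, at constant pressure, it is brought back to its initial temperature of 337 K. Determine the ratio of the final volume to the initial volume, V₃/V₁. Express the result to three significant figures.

For a monatomic ideal gas γ = 5/3.
Adiabatic step: V₂/V₁ = 7.37; T₂ = T₁·(1/7.37)^(2/3) = 88.99 K.
Isobaric step: V₃/V₂ = T₃/T₂ = 337/88.99.
V₃/V₁ = (V₂/V₁)(V₃/V₂) = 7.37 × (337/88.99) = 27.91.

V₃/V₁ ≈ 27.9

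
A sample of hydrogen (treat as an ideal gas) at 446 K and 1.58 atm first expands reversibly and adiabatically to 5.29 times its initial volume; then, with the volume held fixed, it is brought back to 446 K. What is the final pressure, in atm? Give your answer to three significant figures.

P₃ ≈ 0.299 atm

For a diatomic ideal gas γ = 7/5.
Adiabatic step (PV^γ = const): P₂ = 1.58×(1/5.29)^(7/5) = 0.1534 atm; T₂ = 446×(1/5.29)^(2/5) = 229.1 K.
Isochoric: P₃ = P₂(T₃/T₂) = 0.1534 × (446/229.1) = 0.2987 atm.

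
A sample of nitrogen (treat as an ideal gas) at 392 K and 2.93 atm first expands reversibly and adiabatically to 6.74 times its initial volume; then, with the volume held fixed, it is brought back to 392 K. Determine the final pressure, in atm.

For a diatomic ideal gas γ = 7/5.
Adiabatic step (PV^γ = const): P₂ = 2.93×(1/6.74)^(7/5) = 0.2026 atm; T₂ = 392×(1/6.74)^(2/5) = 182.7 K.
Isochoric: P₃ = P₂(T₃/T₂) = 0.2026 × (392/182.7) = 0.4347 atm.

P₃ ≈ 0.435 atm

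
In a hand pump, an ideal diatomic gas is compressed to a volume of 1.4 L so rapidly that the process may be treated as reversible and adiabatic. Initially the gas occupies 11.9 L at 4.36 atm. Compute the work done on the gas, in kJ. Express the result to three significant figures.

W ≈ 17.8 kJ

γ = 7/5 for a diatomic ideal gas.
P₂ = P₁(V₁/V₂)^γ = 4.36×(11.9/1.4)^(7/5) = 87.23 atm.
For a reversible adiabat, W_by_gas = (P₁V₁ − P₂V₂)/(γ−1).
W_by = (441800×0.0119 − 8.839×10^6×0.0014) / (2/5) = -17790 J.
W_on_gas = −W_by = 17790 J.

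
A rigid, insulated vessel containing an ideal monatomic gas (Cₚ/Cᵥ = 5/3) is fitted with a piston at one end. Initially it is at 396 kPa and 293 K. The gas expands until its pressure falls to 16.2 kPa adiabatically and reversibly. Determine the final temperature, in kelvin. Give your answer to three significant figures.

Along an adiabat T P^((1−γ)/γ) is constant, so T₂ = T₁ (P₂/P₁)^((γ−1)/γ).
T₂ = 293 × (16.2/396)^(2/5) = 81.58 K.

T₂ ≈ 81.6 K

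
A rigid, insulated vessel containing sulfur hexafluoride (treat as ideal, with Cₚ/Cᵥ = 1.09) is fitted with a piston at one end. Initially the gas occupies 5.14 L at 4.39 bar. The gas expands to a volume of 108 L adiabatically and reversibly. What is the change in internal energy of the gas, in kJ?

P₂ = P₁(V₁/V₂)^γ = 4.39×(5.14/108)^(1.09) = 0.1588 bar.
For a reversible adiabat, W_by_gas = (P₁V₁ − P₂V₂)/(γ−1).
W_by = (439000×0.00514 − 15880×0.108) / (0.09) = 6010 J.
Q = 0 ⇒ ΔU = −W_by = -6010 J.

ΔU ≈ -6.01 kJ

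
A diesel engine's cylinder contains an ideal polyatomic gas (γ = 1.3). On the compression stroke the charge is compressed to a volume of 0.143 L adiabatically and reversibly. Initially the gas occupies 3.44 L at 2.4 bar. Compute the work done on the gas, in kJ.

W ≈ 4.39 kJ

P₂ = P₁(V₁/V₂)^γ = 2.4×(3.44/0.143)^(1.3) = 149.9 bar.
For a reversible adiabat, W_by_gas = (P₁V₁ − P₂V₂)/(γ−1).
W_by = (240000×0.00344 − 1.499×10^7×0.000143) / (0.3) = -4393 J.
W_on_gas = −W_by = 4393 J.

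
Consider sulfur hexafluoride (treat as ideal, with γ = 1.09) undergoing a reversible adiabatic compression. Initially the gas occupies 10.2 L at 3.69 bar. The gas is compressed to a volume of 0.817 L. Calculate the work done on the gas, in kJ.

W ≈ 10.7 kJ

P₂ = P₁(V₁/V₂)^γ = 3.69×(10.2/0.817)^(1.09) = 57.82 bar.
For a reversible adiabat, W_by_gas = (P₁V₁ − P₂V₂)/(γ−1).
W_by = (369000×0.0102 − 5.782×10^6×0.000817) / (0.09) = -10670 J.
W_on_gas = −W_by = 10670 J.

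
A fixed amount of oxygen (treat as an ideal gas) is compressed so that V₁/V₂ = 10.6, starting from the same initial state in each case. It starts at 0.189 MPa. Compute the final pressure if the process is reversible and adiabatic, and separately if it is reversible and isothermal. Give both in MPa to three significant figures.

adiabatic: 5.15 MPa; isothermal: 2.00 MPa

For a diatomic ideal gas γ = 7/5.
Isothermal: P₂ = P₁(V₁/V₂) = 0.189×10.6 = 2.003 MPa.
Adiabatic: P₂ = P₁(V₁/V₂)^γ = 0.189×10.6^(7/5) = 5.151 MPa.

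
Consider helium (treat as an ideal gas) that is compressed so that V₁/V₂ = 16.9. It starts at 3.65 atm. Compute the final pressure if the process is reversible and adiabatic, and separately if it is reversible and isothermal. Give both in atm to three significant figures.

adiabatic: 406 atm; isothermal: 61.7 atm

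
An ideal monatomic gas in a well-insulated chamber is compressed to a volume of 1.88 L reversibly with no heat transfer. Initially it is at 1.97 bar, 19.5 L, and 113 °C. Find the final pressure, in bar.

Since PV^γ is constant along a reversible adiabat, P₂ = P₁ (V₁/V₂)^γ.
γ = 5/3 for a monatomic ideal gas.
P₂ = 1.97 × (19.5/1.88)^(5/3) = 97.18 bar.

P₂ ≈ 97.2 bar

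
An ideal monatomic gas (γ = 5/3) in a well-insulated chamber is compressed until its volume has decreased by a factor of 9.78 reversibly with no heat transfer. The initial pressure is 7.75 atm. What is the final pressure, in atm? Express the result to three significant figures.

Since PV^γ is constant along a reversible adiabat, P₂ = P₁ (V₁/V₂)^γ.
P₂ = 7.75 × 9.78^(5/3) = 346.6 atm.

P₂ ≈ 347 atm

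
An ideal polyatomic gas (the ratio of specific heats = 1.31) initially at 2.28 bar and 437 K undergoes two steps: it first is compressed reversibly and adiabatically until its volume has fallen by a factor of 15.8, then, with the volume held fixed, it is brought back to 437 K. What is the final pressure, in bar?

P₃ ≈ 36.0 bar

Adiabatic step (PV^γ = const): P₂ = 2.28×15.8^(1.31) = 84.76 bar; T₂ = 437×15.8^(0.31) = 1028 K.
Isochoric: P₃ = P₂(T₃/T₂) = 84.76 × (437/1028) = 36.02 bar.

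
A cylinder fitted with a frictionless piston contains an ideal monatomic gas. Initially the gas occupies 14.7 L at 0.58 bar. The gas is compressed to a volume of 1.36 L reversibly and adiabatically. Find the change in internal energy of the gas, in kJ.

γ = 5/3 for a monatomic ideal gas.
P₂ = P₁(V₁/V₂)^γ = 0.58×(14.7/1.36)^(5/3) = 30.65 bar.
For a reversible adiabat, W_by_gas = (P₁V₁ − P₂V₂)/(γ−1).
W_by = (58000×0.0147 − 3.065×10^6×0.00136) / (2/3) = -4973 J.
Q = 0 ⇒ ΔU = −W_by = 4973 J.

ΔU ≈ 4.97 kJ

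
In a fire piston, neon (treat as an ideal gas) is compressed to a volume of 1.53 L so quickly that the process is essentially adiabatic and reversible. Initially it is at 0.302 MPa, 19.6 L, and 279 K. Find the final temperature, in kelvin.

For a reversible adiabat TV^(γ−1) is constant, so T₂ = T₁ (V₁/V₂)^(γ−1).
γ = 5/3 for a monatomic ideal gas.
T₂ = 279 × (19.6/1.53)^(2/3) = 1527 K.

T₂ ≈ 1530 K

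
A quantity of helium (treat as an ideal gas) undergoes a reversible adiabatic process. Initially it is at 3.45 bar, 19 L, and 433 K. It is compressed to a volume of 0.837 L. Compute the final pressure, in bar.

Adiabatic: P₁V₁^γ = P₂V₂^γ ⇒ P₂ = P₁ (V₁/V₂)^γ.
γ = 5/3 for a monatomic ideal gas.
P₂ = 3.45 × (19/0.837)^(5/3) = 627.9 bar.

P₂ ≈ 628 bar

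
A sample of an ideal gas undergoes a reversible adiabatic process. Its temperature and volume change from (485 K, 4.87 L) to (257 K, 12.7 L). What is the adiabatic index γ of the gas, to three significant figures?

TV^(γ−1) = const ⇒ γ − 1 = ln(T₂/T₁) / ln(V₁/V₂).
γ = 1 + ln(257/485) / ln(4.87/12.7) = 1.663.

γ ≈ 1.66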